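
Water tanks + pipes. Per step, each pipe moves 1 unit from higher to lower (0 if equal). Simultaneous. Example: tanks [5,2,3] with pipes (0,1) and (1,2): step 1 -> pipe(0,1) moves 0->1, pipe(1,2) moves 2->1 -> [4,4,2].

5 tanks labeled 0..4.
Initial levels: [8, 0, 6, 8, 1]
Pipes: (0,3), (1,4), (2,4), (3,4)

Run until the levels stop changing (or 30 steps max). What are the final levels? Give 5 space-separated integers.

Step 1: flows [0=3,4->1,2->4,3->4] -> levels [8 1 5 7 2]
Step 2: flows [0->3,4->1,2->4,3->4] -> levels [7 2 4 7 3]
Step 3: flows [0=3,4->1,2->4,3->4] -> levels [7 3 3 6 4]
Step 4: flows [0->3,4->1,4->2,3->4] -> levels [6 4 4 6 3]
Step 5: flows [0=3,1->4,2->4,3->4] -> levels [6 3 3 5 6]
Step 6: flows [0->3,4->1,4->2,4->3] -> levels [5 4 4 7 3]
Step 7: flows [3->0,1->4,2->4,3->4] -> levels [6 3 3 5 6]
  -> period-2 cycle: step 7 state = step 5 state; never stabilizes
  -> state at step 30: (30-5) mod 2 = 1, same as step 6 -> [5 4 4 7 3]

Answer: 5 4 4 7 3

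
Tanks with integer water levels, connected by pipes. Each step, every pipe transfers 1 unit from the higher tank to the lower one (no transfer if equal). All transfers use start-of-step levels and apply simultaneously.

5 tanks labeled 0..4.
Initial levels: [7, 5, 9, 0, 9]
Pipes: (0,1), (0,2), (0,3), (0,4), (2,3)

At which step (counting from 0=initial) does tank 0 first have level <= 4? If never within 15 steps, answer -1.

Step 1: flows [0->1,2->0,0->3,4->0,2->3] -> levels [7 6 7 2 8]
Step 2: flows [0->1,0=2,0->3,4->0,2->3] -> levels [6 7 6 4 7]
Step 3: flows [1->0,0=2,0->3,4->0,2->3] -> levels [7 6 5 6 6]
Step 4: flows [0->1,0->2,0->3,0->4,3->2] -> levels [3 7 7 6 7]
Tank 0 first reaches <=4 at step 4

Answer: 4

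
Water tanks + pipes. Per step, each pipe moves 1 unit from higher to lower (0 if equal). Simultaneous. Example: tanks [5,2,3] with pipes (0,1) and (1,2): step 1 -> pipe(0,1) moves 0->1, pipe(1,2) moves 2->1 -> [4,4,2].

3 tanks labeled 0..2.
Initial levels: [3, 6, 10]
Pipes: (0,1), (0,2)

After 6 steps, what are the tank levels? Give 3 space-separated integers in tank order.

Answer: 7 6 6

Derivation:
Step 1: flows [1->0,2->0] -> levels [5 5 9]
Step 2: flows [0=1,2->0] -> levels [6 5 8]
Step 3: flows [0->1,2->0] -> levels [6 6 7]
Step 4: flows [0=1,2->0] -> levels [7 6 6]
Step 5: flows [0->1,0->2] -> levels [5 7 7]
Step 6: flows [1->0,2->0] -> levels [7 6 6]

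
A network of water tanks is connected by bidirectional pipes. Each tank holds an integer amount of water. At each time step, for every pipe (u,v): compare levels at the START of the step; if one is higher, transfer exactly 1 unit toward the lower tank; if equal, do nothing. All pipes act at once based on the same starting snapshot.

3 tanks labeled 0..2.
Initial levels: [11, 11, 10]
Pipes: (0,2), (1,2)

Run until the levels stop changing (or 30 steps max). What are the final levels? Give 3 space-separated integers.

Answer: 11 11 10

Derivation:
Step 1: flows [0->2,1->2] -> levels [10 10 12]
Step 2: flows [2->0,2->1] -> levels [11 11 10]
  -> period-2 cycle: step 2 state = step 0 state; never stabilizes
  -> state at step 30: (30-0) mod 2 = 0, same as step 0 -> [11 11 10]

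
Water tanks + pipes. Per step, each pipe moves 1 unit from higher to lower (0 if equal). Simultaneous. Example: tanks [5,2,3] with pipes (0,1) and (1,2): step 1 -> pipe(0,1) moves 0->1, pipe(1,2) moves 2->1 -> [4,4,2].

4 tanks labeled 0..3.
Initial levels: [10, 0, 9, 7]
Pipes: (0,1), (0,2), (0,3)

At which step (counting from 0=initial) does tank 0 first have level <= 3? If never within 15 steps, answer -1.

Answer: -1

Derivation:
Step 1: flows [0->1,0->2,0->3] -> levels [7 1 10 8]
Step 2: flows [0->1,2->0,3->0] -> levels [8 2 9 7]
Step 3: flows [0->1,2->0,0->3] -> levels [7 3 8 8]
Step 4: flows [0->1,2->0,3->0] -> levels [8 4 7 7]
Step 5: flows [0->1,0->2,0->3] -> levels [5 5 8 8]
Step 6: flows [0=1,2->0,3->0] -> levels [7 5 7 7]
Step 7: flows [0->1,0=2,0=3] -> levels [6 6 7 7]
Step 8: flows [0=1,2->0,3->0] -> levels [8 6 6 6]
Step 9: flows [0->1,0->2,0->3] -> levels [5 7 7 7]
Step 10: flows [1->0,2->0,3->0] -> levels [8 6 6 6]
  -> period-2 cycle (repeats step 8); tank 0 never drops to <=3
Tank 0 never reaches <=3 within 15 steps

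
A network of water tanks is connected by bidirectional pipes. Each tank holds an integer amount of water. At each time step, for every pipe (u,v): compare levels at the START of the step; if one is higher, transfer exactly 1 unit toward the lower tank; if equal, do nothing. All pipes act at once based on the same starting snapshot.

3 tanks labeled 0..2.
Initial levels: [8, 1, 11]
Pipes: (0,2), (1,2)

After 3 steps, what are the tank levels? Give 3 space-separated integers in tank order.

Step 1: flows [2->0,2->1] -> levels [9 2 9]
Step 2: flows [0=2,2->1] -> levels [9 3 8]
Step 3: flows [0->2,2->1] -> levels [8 4 8]

Answer: 8 4 8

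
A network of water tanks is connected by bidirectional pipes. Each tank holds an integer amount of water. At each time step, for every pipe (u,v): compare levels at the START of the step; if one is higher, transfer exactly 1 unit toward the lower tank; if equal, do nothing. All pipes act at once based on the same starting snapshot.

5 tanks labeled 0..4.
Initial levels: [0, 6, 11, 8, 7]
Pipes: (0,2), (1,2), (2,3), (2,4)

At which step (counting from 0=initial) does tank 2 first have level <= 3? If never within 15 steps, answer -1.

Step 1: flows [2->0,2->1,2->3,2->4] -> levels [1 7 7 9 8]
Step 2: flows [2->0,1=2,3->2,4->2] -> levels [2 7 8 8 7]
Step 3: flows [2->0,2->1,2=3,2->4] -> levels [3 8 5 8 8]
Step 4: flows [2->0,1->2,3->2,4->2] -> levels [4 7 7 7 7]
Step 5: flows [2->0,1=2,2=3,2=4] -> levels [5 7 6 7 7]
Step 6: flows [2->0,1->2,3->2,4->2] -> levels [6 6 8 6 6]
Step 7: flows [2->0,2->1,2->3,2->4] -> levels [7 7 4 7 7]
Step 8: flows [0->2,1->2,3->2,4->2] -> levels [6 6 8 6 6]
  -> period-2 cycle (repeats step 6); tank 2 never drops to <=3
Tank 2 never reaches <=3 within 15 steps

Answer: -1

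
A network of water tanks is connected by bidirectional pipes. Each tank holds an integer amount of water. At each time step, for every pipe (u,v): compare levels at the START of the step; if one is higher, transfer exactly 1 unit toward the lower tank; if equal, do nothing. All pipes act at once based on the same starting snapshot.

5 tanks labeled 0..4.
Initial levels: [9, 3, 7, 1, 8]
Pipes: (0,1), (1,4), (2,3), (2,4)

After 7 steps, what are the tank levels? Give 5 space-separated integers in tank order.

Answer: 7 5 4 6 6

Derivation:
Step 1: flows [0->1,4->1,2->3,4->2] -> levels [8 5 7 2 6]
Step 2: flows [0->1,4->1,2->3,2->4] -> levels [7 7 5 3 6]
Step 3: flows [0=1,1->4,2->3,4->2] -> levels [7 6 5 4 6]
Step 4: flows [0->1,1=4,2->3,4->2] -> levels [6 7 5 5 5]
Step 5: flows [1->0,1->4,2=3,2=4] -> levels [7 5 5 5 6]
Step 6: flows [0->1,4->1,2=3,4->2] -> levels [6 7 6 5 4]
Step 7: flows [1->0,1->4,2->3,2->4] -> levels [7 5 4 6 6]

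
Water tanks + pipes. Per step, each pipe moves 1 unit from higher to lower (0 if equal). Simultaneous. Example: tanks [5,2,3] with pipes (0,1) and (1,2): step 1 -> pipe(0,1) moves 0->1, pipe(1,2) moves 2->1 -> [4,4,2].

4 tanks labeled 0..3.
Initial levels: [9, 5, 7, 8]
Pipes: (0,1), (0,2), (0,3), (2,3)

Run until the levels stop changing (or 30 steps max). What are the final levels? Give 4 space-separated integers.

Step 1: flows [0->1,0->2,0->3,3->2] -> levels [6 6 9 8]
Step 2: flows [0=1,2->0,3->0,2->3] -> levels [8 6 7 8]
Step 3: flows [0->1,0->2,0=3,3->2] -> levels [6 7 9 7]
Step 4: flows [1->0,2->0,3->0,2->3] -> levels [9 6 7 7]
Step 5: flows [0->1,0->2,0->3,2=3] -> levels [6 7 8 8]
Step 6: flows [1->0,2->0,3->0,2=3] -> levels [9 6 7 7]
  -> period-2 cycle: step 6 state = step 4 state; never stabilizes
  -> state at step 30: (30-4) mod 2 = 0, same as step 4 -> [9 6 7 7]

Answer: 9 6 7 7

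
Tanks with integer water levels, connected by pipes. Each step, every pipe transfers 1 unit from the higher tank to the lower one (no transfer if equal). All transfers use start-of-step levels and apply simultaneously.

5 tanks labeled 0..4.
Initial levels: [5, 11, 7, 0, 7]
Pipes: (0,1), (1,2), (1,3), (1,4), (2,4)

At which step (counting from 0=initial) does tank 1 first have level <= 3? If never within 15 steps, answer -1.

Step 1: flows [1->0,1->2,1->3,1->4,2=4] -> levels [6 7 8 1 8]
Step 2: flows [1->0,2->1,1->3,4->1,2=4] -> levels [7 7 7 2 7]
Step 3: flows [0=1,1=2,1->3,1=4,2=4] -> levels [7 6 7 3 7]
Step 4: flows [0->1,2->1,1->3,4->1,2=4] -> levels [6 8 6 4 6]
Step 5: flows [1->0,1->2,1->3,1->4,2=4] -> levels [7 4 7 5 7]
Step 6: flows [0->1,2->1,3->1,4->1,2=4] -> levels [6 8 6 4 6]
  -> period-2 cycle (repeats step 4); tank 1 never drops to <=3
Tank 1 never reaches <=3 within 15 steps

Answer: -1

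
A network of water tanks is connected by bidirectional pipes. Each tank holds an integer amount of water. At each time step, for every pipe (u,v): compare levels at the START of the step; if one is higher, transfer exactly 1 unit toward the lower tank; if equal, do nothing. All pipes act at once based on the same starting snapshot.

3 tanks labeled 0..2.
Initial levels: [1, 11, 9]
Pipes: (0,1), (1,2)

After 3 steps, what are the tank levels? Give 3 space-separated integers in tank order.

Step 1: flows [1->0,1->2] -> levels [2 9 10]
Step 2: flows [1->0,2->1] -> levels [3 9 9]
Step 3: flows [1->0,1=2] -> levels [4 8 9]

Answer: 4 8 9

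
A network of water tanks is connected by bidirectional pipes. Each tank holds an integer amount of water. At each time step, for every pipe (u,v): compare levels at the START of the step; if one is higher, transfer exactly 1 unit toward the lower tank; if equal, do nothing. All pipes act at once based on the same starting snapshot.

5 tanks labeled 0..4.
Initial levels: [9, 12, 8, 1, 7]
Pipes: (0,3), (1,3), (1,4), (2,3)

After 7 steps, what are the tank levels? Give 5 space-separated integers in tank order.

Answer: 8 9 8 5 7

Derivation:
Step 1: flows [0->3,1->3,1->4,2->3] -> levels [8 10 7 4 8]
Step 2: flows [0->3,1->3,1->4,2->3] -> levels [7 8 6 7 9]
Step 3: flows [0=3,1->3,4->1,3->2] -> levels [7 8 7 7 8]
Step 4: flows [0=3,1->3,1=4,2=3] -> levels [7 7 7 8 8]
Step 5: flows [3->0,3->1,4->1,3->2] -> levels [8 9 8 5 7]
Step 6: flows [0->3,1->3,1->4,2->3] -> levels [7 7 7 8 8]
  -> period-2 cycle: step 6 state = step 4 state
  -> state at step 7: (7-4) mod 2 = 1, same as step 5 -> [8 9 8 5 7]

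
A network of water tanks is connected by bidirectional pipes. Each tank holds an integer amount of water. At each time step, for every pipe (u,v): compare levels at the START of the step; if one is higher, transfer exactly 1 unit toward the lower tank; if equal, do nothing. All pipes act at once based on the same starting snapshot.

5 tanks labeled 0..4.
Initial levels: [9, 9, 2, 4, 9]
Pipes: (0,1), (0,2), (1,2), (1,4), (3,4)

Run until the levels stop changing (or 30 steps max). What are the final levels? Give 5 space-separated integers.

Step 1: flows [0=1,0->2,1->2,1=4,4->3] -> levels [8 8 4 5 8]
Step 2: flows [0=1,0->2,1->2,1=4,4->3] -> levels [7 7 6 6 7]
Step 3: flows [0=1,0->2,1->2,1=4,4->3] -> levels [6 6 8 7 6]
Step 4: flows [0=1,2->0,2->1,1=4,3->4] -> levels [7 7 6 6 7]
  -> period-2 cycle: step 4 state = step 2 state; never stabilizes
  -> state at step 30: (30-2) mod 2 = 0, same as step 2 -> [7 7 6 6 7]

Answer: 7 7 6 6 7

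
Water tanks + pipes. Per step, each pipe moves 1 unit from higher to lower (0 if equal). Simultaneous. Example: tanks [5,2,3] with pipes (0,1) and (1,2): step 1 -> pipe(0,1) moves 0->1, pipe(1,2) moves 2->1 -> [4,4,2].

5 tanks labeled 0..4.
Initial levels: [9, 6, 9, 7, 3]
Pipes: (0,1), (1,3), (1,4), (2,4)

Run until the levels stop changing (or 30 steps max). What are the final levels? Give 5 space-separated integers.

Step 1: flows [0->1,3->1,1->4,2->4] -> levels [8 7 8 6 5]
Step 2: flows [0->1,1->3,1->4,2->4] -> levels [7 6 7 7 7]
Step 3: flows [0->1,3->1,4->1,2=4] -> levels [6 9 7 6 6]
Step 4: flows [1->0,1->3,1->4,2->4] -> levels [7 6 6 7 8]
Step 5: flows [0->1,3->1,4->1,4->2] -> levels [6 9 7 6 6]
  -> period-2 cycle: step 5 state = step 3 state; never stabilizes
  -> state at step 30: (30-3) mod 2 = 1, same as step 4 -> [7 6 6 7 8]

Answer: 7 6 6 7 8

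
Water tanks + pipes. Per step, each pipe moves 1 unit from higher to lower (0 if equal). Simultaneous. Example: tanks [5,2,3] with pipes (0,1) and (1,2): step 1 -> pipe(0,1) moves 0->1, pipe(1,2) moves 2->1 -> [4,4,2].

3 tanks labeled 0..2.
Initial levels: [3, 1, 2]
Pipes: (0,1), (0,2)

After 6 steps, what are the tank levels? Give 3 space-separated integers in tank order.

Step 1: flows [0->1,0->2] -> levels [1 2 3]
Step 2: flows [1->0,2->0] -> levels [3 1 2]
  -> period-2 cycle: step 2 state = step 0 state
  -> state at step 6: (6-0) mod 2 = 0, same as step 0 -> [3 1 2]

Answer: 3 1 2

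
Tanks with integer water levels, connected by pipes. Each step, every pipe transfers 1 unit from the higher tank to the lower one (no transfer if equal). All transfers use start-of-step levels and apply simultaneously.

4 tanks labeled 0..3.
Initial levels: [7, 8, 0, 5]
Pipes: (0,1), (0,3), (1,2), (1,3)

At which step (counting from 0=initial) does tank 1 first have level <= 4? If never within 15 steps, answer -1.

Answer: 5

Derivation:
Step 1: flows [1->0,0->3,1->2,1->3] -> levels [7 5 1 7]
Step 2: flows [0->1,0=3,1->2,3->1] -> levels [6 6 2 6]
Step 3: flows [0=1,0=3,1->2,1=3] -> levels [6 5 3 6]
Step 4: flows [0->1,0=3,1->2,3->1] -> levels [5 6 4 5]
Step 5: flows [1->0,0=3,1->2,1->3] -> levels [6 3 5 6]
Tank 1 first reaches <=4 at step 5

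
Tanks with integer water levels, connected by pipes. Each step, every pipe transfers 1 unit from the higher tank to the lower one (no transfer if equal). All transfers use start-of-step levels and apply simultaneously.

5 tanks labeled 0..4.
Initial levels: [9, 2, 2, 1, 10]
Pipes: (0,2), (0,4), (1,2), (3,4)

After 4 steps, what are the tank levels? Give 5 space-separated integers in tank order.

Step 1: flows [0->2,4->0,1=2,4->3] -> levels [9 2 3 2 8]
Step 2: flows [0->2,0->4,2->1,4->3] -> levels [7 3 3 3 8]
Step 3: flows [0->2,4->0,1=2,4->3] -> levels [7 3 4 4 6]
Step 4: flows [0->2,0->4,2->1,4->3] -> levels [5 4 4 5 6]

Answer: 5 4 4 5 6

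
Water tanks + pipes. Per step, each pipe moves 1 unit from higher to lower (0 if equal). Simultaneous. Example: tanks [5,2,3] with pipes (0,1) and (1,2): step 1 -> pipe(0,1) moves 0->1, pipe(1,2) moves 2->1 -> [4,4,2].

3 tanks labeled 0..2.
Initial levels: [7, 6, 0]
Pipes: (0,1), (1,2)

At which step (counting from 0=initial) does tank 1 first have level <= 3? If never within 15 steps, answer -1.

Answer: 6

Derivation:
Step 1: flows [0->1,1->2] -> levels [6 6 1]
Step 2: flows [0=1,1->2] -> levels [6 5 2]
Step 3: flows [0->1,1->2] -> levels [5 5 3]
Step 4: flows [0=1,1->2] -> levels [5 4 4]
Step 5: flows [0->1,1=2] -> levels [4 5 4]
Step 6: flows [1->0,1->2] -> levels [5 3 5]
Tank 1 first reaches <=3 at step 6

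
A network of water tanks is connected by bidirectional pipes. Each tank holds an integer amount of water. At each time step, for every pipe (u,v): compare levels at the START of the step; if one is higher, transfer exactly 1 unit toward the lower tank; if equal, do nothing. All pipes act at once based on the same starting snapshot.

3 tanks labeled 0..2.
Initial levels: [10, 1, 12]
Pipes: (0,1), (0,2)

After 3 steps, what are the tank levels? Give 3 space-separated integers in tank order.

Answer: 9 4 10

Derivation:
Step 1: flows [0->1,2->0] -> levels [10 2 11]
Step 2: flows [0->1,2->0] -> levels [10 3 10]
Step 3: flows [0->1,0=2] -> levels [9 4 10]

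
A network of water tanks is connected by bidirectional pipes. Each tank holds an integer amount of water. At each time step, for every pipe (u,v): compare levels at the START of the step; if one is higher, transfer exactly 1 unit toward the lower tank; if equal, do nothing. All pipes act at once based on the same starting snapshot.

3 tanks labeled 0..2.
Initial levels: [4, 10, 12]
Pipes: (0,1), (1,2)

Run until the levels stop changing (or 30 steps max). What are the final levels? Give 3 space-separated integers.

Step 1: flows [1->0,2->1] -> levels [5 10 11]
Step 2: flows [1->0,2->1] -> levels [6 10 10]
Step 3: flows [1->0,1=2] -> levels [7 9 10]
Step 4: flows [1->0,2->1] -> levels [8 9 9]
Step 5: flows [1->0,1=2] -> levels [9 8 9]
Step 6: flows [0->1,2->1] -> levels [8 10 8]
Step 7: flows [1->0,1->2] -> levels [9 8 9]
  -> period-2 cycle: step 7 state = step 5 state; never stabilizes
  -> state at step 30: (30-5) mod 2 = 1, same as step 6 -> [8 10 8]

Answer: 8 10 8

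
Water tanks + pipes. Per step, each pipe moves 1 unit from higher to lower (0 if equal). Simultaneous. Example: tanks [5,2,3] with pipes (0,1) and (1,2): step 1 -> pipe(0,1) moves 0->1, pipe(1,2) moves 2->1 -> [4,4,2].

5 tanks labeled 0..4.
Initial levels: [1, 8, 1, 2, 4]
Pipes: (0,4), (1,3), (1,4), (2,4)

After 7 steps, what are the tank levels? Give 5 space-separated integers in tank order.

Answer: 2 3 2 4 5

Derivation:
Step 1: flows [4->0,1->3,1->4,4->2] -> levels [2 6 2 3 3]
Step 2: flows [4->0,1->3,1->4,4->2] -> levels [3 4 3 4 2]
Step 3: flows [0->4,1=3,1->4,2->4] -> levels [2 3 2 4 5]
Step 4: flows [4->0,3->1,4->1,4->2] -> levels [3 5 3 3 2]
Step 5: flows [0->4,1->3,1->4,2->4] -> levels [2 3 2 4 5]
  -> period-2 cycle: step 5 state = step 3 state
  -> state at step 7: (7-3) mod 2 = 0, same as step 3 -> [2 3 2 4 5]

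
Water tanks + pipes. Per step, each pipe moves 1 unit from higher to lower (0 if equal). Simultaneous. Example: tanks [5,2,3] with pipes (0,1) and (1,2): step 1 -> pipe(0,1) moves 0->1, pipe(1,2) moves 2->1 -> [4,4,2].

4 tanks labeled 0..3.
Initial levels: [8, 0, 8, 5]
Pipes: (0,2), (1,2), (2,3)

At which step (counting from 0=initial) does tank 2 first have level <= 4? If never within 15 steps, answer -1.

Answer: 6

Derivation:
Step 1: flows [0=2,2->1,2->3] -> levels [8 1 6 6]
Step 2: flows [0->2,2->1,2=3] -> levels [7 2 6 6]
Step 3: flows [0->2,2->1,2=3] -> levels [6 3 6 6]
Step 4: flows [0=2,2->1,2=3] -> levels [6 4 5 6]
Step 5: flows [0->2,2->1,3->2] -> levels [5 5 6 5]
Step 6: flows [2->0,2->1,2->3] -> levels [6 6 3 6]
Tank 2 first reaches <=4 at step 6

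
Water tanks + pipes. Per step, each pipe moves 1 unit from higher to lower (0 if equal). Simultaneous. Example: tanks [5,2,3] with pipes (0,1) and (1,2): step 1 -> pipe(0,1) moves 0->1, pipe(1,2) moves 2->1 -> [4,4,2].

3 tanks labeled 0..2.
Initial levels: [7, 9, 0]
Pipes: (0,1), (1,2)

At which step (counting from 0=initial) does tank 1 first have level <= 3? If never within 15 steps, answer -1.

Answer: -1

Derivation:
Step 1: flows [1->0,1->2] -> levels [8 7 1]
Step 2: flows [0->1,1->2] -> levels [7 7 2]
Step 3: flows [0=1,1->2] -> levels [7 6 3]
Step 4: flows [0->1,1->2] -> levels [6 6 4]
Step 5: flows [0=1,1->2] -> levels [6 5 5]
Step 6: flows [0->1,1=2] -> levels [5 6 5]
Step 7: flows [1->0,1->2] -> levels [6 4 6]
Step 8: flows [0->1,2->1] -> levels [5 6 5]
  -> period-2 cycle (repeats step 6); tank 1 never drops to <=3
Tank 1 never reaches <=3 within 15 steps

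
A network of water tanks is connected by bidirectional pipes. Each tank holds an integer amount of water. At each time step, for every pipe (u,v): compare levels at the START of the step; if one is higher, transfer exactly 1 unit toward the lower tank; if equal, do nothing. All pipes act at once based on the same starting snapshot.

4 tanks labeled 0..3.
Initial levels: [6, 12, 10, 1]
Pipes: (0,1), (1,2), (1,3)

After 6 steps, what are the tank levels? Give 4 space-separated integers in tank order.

Step 1: flows [1->0,1->2,1->3] -> levels [7 9 11 2]
Step 2: flows [1->0,2->1,1->3] -> levels [8 8 10 3]
Step 3: flows [0=1,2->1,1->3] -> levels [8 8 9 4]
Step 4: flows [0=1,2->1,1->3] -> levels [8 8 8 5]
Step 5: flows [0=1,1=2,1->3] -> levels [8 7 8 6]
Step 6: flows [0->1,2->1,1->3] -> levels [7 8 7 7]

Answer: 7 8 7 7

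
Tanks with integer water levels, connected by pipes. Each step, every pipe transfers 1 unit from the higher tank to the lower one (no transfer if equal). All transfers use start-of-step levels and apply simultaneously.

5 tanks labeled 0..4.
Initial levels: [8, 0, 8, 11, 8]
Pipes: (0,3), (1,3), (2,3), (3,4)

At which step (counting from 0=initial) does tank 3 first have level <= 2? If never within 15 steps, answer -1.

Answer: -1

Derivation:
Step 1: flows [3->0,3->1,3->2,3->4] -> levels [9 1 9 7 9]
Step 2: flows [0->3,3->1,2->3,4->3] -> levels [8 2 8 9 8]
Step 3: flows [3->0,3->1,3->2,3->4] -> levels [9 3 9 5 9]
Step 4: flows [0->3,3->1,2->3,4->3] -> levels [8 4 8 7 8]
Step 5: flows [0->3,3->1,2->3,4->3] -> levels [7 5 7 9 7]
Step 6: flows [3->0,3->1,3->2,3->4] -> levels [8 6 8 5 8]
Step 7: flows [0->3,1->3,2->3,4->3] -> levels [7 5 7 9 7]
  -> period-2 cycle (repeats step 5); tank 3 never drops to <=2
Tank 3 never reaches <=2 within 15 steps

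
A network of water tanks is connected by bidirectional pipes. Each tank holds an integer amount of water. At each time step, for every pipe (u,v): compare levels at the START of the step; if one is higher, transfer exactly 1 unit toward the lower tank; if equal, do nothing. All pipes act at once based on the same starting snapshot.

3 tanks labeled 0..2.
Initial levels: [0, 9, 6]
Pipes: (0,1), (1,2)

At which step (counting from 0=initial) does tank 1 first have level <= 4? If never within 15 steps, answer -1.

Step 1: flows [1->0,1->2] -> levels [1 7 7]
Step 2: flows [1->0,1=2] -> levels [2 6 7]
Step 3: flows [1->0,2->1] -> levels [3 6 6]
Step 4: flows [1->0,1=2] -> levels [4 5 6]
Step 5: flows [1->0,2->1] -> levels [5 5 5]
Step 6: flows [0=1,1=2] -> levels [5 5 5]
  -> stable; tank 1 stays at 5 > 4
Tank 1 never reaches <=4 within 15 steps

Answer: -1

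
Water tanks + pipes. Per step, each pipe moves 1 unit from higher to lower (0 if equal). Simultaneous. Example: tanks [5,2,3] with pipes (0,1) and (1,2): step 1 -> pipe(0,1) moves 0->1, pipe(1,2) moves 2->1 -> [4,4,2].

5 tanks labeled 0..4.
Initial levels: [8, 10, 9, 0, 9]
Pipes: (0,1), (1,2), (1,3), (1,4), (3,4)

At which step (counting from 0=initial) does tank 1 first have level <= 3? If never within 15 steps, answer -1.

Answer: -1

Derivation:
Step 1: flows [1->0,1->2,1->3,1->4,4->3] -> levels [9 6 10 2 9]
Step 2: flows [0->1,2->1,1->3,4->1,4->3] -> levels [8 8 9 4 7]
Step 3: flows [0=1,2->1,1->3,1->4,4->3] -> levels [8 7 8 6 7]
Step 4: flows [0->1,2->1,1->3,1=4,4->3] -> levels [7 8 7 8 6]
Step 5: flows [1->0,1->2,1=3,1->4,3->4] -> levels [8 5 8 7 8]
Step 6: flows [0->1,2->1,3->1,4->1,4->3] -> levels [7 9 7 7 6]
Step 7: flows [1->0,1->2,1->3,1->4,3->4] -> levels [8 5 8 7 8]
  -> period-2 cycle (repeats step 5); tank 1 never drops to <=3
Tank 1 never reaches <=3 within 15 steps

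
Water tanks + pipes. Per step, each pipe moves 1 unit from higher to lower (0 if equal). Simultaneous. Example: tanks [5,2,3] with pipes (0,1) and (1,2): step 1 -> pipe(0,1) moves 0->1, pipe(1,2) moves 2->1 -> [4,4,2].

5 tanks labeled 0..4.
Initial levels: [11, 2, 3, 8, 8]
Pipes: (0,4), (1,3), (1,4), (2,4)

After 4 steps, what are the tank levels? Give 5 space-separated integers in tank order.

Answer: 7 6 6 6 7

Derivation:
Step 1: flows [0->4,3->1,4->1,4->2] -> levels [10 4 4 7 7]
Step 2: flows [0->4,3->1,4->1,4->2] -> levels [9 6 5 6 6]
Step 3: flows [0->4,1=3,1=4,4->2] -> levels [8 6 6 6 6]
Step 4: flows [0->4,1=3,1=4,2=4] -> levels [7 6 6 6 7]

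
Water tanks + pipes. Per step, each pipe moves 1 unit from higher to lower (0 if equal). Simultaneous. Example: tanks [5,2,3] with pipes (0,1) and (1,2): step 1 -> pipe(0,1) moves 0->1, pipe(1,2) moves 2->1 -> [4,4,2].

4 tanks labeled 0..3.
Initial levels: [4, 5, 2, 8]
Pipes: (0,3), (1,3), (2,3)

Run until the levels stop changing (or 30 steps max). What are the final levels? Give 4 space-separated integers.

Step 1: flows [3->0,3->1,3->2] -> levels [5 6 3 5]
Step 2: flows [0=3,1->3,3->2] -> levels [5 5 4 5]
Step 3: flows [0=3,1=3,3->2] -> levels [5 5 5 4]
Step 4: flows [0->3,1->3,2->3] -> levels [4 4 4 7]
Step 5: flows [3->0,3->1,3->2] -> levels [5 5 5 4]
  -> period-2 cycle: step 5 state = step 3 state; never stabilizes
  -> state at step 30: (30-3) mod 2 = 1, same as step 4 -> [4 4 4 7]

Answer: 4 4 4 7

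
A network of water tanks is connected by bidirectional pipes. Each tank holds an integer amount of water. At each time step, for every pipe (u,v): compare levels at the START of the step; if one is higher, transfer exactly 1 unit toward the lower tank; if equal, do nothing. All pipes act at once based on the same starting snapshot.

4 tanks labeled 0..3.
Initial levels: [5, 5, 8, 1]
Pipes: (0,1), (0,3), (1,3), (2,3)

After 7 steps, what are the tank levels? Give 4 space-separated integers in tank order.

Answer: 5 5 5 4

Derivation:
Step 1: flows [0=1,0->3,1->3,2->3] -> levels [4 4 7 4]
Step 2: flows [0=1,0=3,1=3,2->3] -> levels [4 4 6 5]
Step 3: flows [0=1,3->0,3->1,2->3] -> levels [5 5 5 4]
Step 4: flows [0=1,0->3,1->3,2->3] -> levels [4 4 4 7]
Step 5: flows [0=1,3->0,3->1,3->2] -> levels [5 5 5 4]
  -> period-2 cycle: step 5 state = step 3 state
  -> state at step 7: (7-3) mod 2 = 0, same as step 3 -> [5 5 5 4]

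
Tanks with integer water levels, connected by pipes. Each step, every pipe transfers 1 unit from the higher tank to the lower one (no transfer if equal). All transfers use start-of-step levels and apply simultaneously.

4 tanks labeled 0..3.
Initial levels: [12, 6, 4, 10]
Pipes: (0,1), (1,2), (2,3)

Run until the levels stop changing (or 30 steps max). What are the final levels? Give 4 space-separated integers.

Step 1: flows [0->1,1->2,3->2] -> levels [11 6 6 9]
Step 2: flows [0->1,1=2,3->2] -> levels [10 7 7 8]
Step 3: flows [0->1,1=2,3->2] -> levels [9 8 8 7]
Step 4: flows [0->1,1=2,2->3] -> levels [8 9 7 8]
Step 5: flows [1->0,1->2,3->2] -> levels [9 7 9 7]
Step 6: flows [0->1,2->1,2->3] -> levels [8 9 7 8]
  -> period-2 cycle: step 6 state = step 4 state; never stabilizes
  -> state at step 30: (30-4) mod 2 = 0, same as step 4 -> [8 9 7 8]

Answer: 8 9 7 8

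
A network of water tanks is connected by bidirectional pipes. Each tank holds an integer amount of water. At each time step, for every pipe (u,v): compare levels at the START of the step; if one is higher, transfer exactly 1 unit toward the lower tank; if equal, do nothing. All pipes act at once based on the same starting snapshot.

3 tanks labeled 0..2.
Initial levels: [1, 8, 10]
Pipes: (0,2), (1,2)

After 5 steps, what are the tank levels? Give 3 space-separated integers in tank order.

Answer: 6 7 6

Derivation:
Step 1: flows [2->0,2->1] -> levels [2 9 8]
Step 2: flows [2->0,1->2] -> levels [3 8 8]
Step 3: flows [2->0,1=2] -> levels [4 8 7]
Step 4: flows [2->0,1->2] -> levels [5 7 7]
Step 5: flows [2->0,1=2] -> levels [6 7 6]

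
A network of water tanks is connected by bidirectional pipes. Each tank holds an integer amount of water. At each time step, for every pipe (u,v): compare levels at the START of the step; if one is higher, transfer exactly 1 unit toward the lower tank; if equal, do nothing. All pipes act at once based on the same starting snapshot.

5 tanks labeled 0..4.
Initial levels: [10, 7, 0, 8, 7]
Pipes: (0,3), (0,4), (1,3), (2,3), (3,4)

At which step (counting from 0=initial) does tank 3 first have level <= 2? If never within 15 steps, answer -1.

Answer: -1

Derivation:
Step 1: flows [0->3,0->4,3->1,3->2,3->4] -> levels [8 8 1 6 9]
Step 2: flows [0->3,4->0,1->3,3->2,4->3] -> levels [8 7 2 8 7]
Step 3: flows [0=3,0->4,3->1,3->2,3->4] -> levels [7 8 3 5 9]
Step 4: flows [0->3,4->0,1->3,3->2,4->3] -> levels [7 7 4 7 7]
Step 5: flows [0=3,0=4,1=3,3->2,3=4] -> levels [7 7 5 6 7]
Step 6: flows [0->3,0=4,1->3,3->2,4->3] -> levels [6 6 6 8 6]
Step 7: flows [3->0,0=4,3->1,3->2,3->4] -> levels [7 7 7 4 7]
Step 8: flows [0->3,0=4,1->3,2->3,4->3] -> levels [6 6 6 8 6]
  -> period-2 cycle (repeats step 6); tank 3 never drops to <=2
Tank 3 never reaches <=2 within 15 steps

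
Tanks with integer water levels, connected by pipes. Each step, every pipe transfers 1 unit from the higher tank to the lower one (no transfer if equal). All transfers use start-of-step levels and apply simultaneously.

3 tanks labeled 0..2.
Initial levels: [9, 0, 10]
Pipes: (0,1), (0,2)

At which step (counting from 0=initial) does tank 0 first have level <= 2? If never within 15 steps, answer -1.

Answer: -1

Derivation:
Step 1: flows [0->1,2->0] -> levels [9 1 9]
Step 2: flows [0->1,0=2] -> levels [8 2 9]
Step 3: flows [0->1,2->0] -> levels [8 3 8]
Step 4: flows [0->1,0=2] -> levels [7 4 8]
Step 5: flows [0->1,2->0] -> levels [7 5 7]
Step 6: flows [0->1,0=2] -> levels [6 6 7]
Step 7: flows [0=1,2->0] -> levels [7 6 6]
Step 8: flows [0->1,0->2] -> levels [5 7 7]
Step 9: flows [1->0,2->0] -> levels [7 6 6]
  -> period-2 cycle (repeats step 7); tank 0 never drops to <=2
Tank 0 never reaches <=2 within 15 steps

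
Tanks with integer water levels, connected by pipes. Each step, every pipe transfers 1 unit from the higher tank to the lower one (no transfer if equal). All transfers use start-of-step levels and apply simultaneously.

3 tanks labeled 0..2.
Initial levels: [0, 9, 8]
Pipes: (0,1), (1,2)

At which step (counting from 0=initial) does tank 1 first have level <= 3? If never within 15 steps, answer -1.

Step 1: flows [1->0,1->2] -> levels [1 7 9]
Step 2: flows [1->0,2->1] -> levels [2 7 8]
Step 3: flows [1->0,2->1] -> levels [3 7 7]
Step 4: flows [1->0,1=2] -> levels [4 6 7]
Step 5: flows [1->0,2->1] -> levels [5 6 6]
Step 6: flows [1->0,1=2] -> levels [6 5 6]
Step 7: flows [0->1,2->1] -> levels [5 7 5]
Step 8: flows [1->0,1->2] -> levels [6 5 6]
  -> period-2 cycle (repeats step 6); tank 1 never drops to <=3
Tank 1 never reaches <=3 within 15 steps

Answer: -1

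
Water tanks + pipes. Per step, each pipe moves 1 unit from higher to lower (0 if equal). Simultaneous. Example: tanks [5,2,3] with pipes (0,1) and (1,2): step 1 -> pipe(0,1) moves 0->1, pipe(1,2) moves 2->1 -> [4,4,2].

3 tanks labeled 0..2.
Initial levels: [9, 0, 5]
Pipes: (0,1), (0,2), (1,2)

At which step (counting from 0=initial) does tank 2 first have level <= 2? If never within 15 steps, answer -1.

Step 1: flows [0->1,0->2,2->1] -> levels [7 2 5]
Step 2: flows [0->1,0->2,2->1] -> levels [5 4 5]
Step 3: flows [0->1,0=2,2->1] -> levels [4 6 4]
Step 4: flows [1->0,0=2,1->2] -> levels [5 4 5]
  -> period-2 cycle (repeats step 2); tank 2 never drops to <=2
Tank 2 never reaches <=2 within 15 steps

Answer: -1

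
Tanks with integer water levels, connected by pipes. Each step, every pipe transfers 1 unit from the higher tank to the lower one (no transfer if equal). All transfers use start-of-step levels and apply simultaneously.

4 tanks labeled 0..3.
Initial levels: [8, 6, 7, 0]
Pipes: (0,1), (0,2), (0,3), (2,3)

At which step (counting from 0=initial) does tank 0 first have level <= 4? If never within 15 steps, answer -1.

Step 1: flows [0->1,0->2,0->3,2->3] -> levels [5 7 7 2]
Step 2: flows [1->0,2->0,0->3,2->3] -> levels [6 6 5 4]
Step 3: flows [0=1,0->2,0->3,2->3] -> levels [4 6 5 6]
Tank 0 first reaches <=4 at step 3

Answer: 3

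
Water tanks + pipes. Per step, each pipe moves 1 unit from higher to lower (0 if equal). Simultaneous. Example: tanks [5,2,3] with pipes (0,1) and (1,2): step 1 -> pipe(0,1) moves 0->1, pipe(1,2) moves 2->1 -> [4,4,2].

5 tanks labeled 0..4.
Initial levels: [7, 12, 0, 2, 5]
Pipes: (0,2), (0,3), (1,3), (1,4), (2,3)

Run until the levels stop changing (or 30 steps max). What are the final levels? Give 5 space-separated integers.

Step 1: flows [0->2,0->3,1->3,1->4,3->2] -> levels [5 10 2 3 6]
Step 2: flows [0->2,0->3,1->3,1->4,3->2] -> levels [3 8 4 4 7]
Step 3: flows [2->0,3->0,1->3,1->4,2=3] -> levels [5 6 3 4 8]
Step 4: flows [0->2,0->3,1->3,4->1,3->2] -> levels [3 6 5 5 7]
Step 5: flows [2->0,3->0,1->3,4->1,2=3] -> levels [5 6 4 5 6]
Step 6: flows [0->2,0=3,1->3,1=4,3->2] -> levels [4 5 6 5 6]
Step 7: flows [2->0,3->0,1=3,4->1,2->3] -> levels [6 6 4 5 5]
Step 8: flows [0->2,0->3,1->3,1->4,3->2] -> levels [4 4 6 6 6]
Step 9: flows [2->0,3->0,3->1,4->1,2=3] -> levels [6 6 5 4 5]
Step 10: flows [0->2,0->3,1->3,1->4,2->3] -> levels [4 4 5 7 6]
Step 11: flows [2->0,3->0,3->1,4->1,3->2] -> levels [6 6 5 4 5]
  -> period-2 cycle: step 11 state = step 9 state; never stabilizes
  -> state at step 30: (30-9) mod 2 = 1, same as step 10 -> [4 4 5 7 6]

Answer: 4 4 5 7 6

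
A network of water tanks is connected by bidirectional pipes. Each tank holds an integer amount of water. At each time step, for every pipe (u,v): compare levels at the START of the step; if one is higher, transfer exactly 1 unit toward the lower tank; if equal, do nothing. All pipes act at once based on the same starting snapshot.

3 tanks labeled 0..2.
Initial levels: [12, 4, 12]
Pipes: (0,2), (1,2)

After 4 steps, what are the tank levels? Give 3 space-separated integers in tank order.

Step 1: flows [0=2,2->1] -> levels [12 5 11]
Step 2: flows [0->2,2->1] -> levels [11 6 11]
Step 3: flows [0=2,2->1] -> levels [11 7 10]
Step 4: flows [0->2,2->1] -> levels [10 8 10]

Answer: 10 8 10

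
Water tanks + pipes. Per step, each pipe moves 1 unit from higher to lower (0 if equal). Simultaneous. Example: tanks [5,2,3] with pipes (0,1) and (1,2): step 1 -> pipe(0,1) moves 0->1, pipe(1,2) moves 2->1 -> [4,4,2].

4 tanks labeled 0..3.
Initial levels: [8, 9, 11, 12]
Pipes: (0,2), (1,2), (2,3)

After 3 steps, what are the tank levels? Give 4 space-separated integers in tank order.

Answer: 10 10 10 10

Derivation:
Step 1: flows [2->0,2->1,3->2] -> levels [9 10 10 11]
Step 2: flows [2->0,1=2,3->2] -> levels [10 10 10 10]
Step 3: flows [0=2,1=2,2=3] -> levels [10 10 10 10]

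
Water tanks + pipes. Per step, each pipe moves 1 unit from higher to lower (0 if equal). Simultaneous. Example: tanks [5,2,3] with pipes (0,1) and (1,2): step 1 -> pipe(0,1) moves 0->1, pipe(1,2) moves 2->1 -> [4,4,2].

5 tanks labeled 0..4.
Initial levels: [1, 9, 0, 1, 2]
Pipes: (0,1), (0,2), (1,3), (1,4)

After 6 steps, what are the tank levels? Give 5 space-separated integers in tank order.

Step 1: flows [1->0,0->2,1->3,1->4] -> levels [1 6 1 2 3]
Step 2: flows [1->0,0=2,1->3,1->4] -> levels [2 3 1 3 4]
Step 3: flows [1->0,0->2,1=3,4->1] -> levels [2 3 2 3 3]
Step 4: flows [1->0,0=2,1=3,1=4] -> levels [3 2 2 3 3]
Step 5: flows [0->1,0->2,3->1,4->1] -> levels [1 5 3 2 2]
Step 6: flows [1->0,2->0,1->3,1->4] -> levels [3 2 2 3 3]

Answer: 3 2 2 3 3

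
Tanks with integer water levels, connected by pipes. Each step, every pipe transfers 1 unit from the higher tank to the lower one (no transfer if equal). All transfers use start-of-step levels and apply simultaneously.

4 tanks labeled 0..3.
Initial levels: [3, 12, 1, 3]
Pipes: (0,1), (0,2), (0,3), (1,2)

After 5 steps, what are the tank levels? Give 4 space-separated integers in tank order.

Step 1: flows [1->0,0->2,0=3,1->2] -> levels [3 10 3 3]
Step 2: flows [1->0,0=2,0=3,1->2] -> levels [4 8 4 3]
Step 3: flows [1->0,0=2,0->3,1->2] -> levels [4 6 5 4]
Step 4: flows [1->0,2->0,0=3,1->2] -> levels [6 4 5 4]
Step 5: flows [0->1,0->2,0->3,2->1] -> levels [3 6 5 5]

Answer: 3 6 5 5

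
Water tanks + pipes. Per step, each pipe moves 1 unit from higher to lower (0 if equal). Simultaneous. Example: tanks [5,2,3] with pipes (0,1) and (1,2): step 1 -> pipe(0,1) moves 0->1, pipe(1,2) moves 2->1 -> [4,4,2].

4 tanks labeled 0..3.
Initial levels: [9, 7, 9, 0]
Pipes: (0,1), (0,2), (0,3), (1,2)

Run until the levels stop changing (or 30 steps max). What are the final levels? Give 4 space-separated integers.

Step 1: flows [0->1,0=2,0->3,2->1] -> levels [7 9 8 1]
Step 2: flows [1->0,2->0,0->3,1->2] -> levels [8 7 8 2]
Step 3: flows [0->1,0=2,0->3,2->1] -> levels [6 9 7 3]
Step 4: flows [1->0,2->0,0->3,1->2] -> levels [7 7 7 4]
Step 5: flows [0=1,0=2,0->3,1=2] -> levels [6 7 7 5]
Step 6: flows [1->0,2->0,0->3,1=2] -> levels [7 6 6 6]
Step 7: flows [0->1,0->2,0->3,1=2] -> levels [4 7 7 7]
Step 8: flows [1->0,2->0,3->0,1=2] -> levels [7 6 6 6]
  -> period-2 cycle: step 8 state = step 6 state; never stabilizes
  -> state at step 30: (30-6) mod 2 = 0, same as step 6 -> [7 6 6 6]

Answer: 7 6 6 6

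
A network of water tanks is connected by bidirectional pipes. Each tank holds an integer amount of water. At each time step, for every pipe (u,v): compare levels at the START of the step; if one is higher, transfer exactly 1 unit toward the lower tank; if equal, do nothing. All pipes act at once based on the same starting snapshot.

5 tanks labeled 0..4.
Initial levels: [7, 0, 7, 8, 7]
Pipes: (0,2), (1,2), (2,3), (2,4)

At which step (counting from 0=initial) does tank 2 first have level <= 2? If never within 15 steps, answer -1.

Answer: -1

Derivation:
Step 1: flows [0=2,2->1,3->2,2=4] -> levels [7 1 7 7 7]
Step 2: flows [0=2,2->1,2=3,2=4] -> levels [7 2 6 7 7]
Step 3: flows [0->2,2->1,3->2,4->2] -> levels [6 3 8 6 6]
Step 4: flows [2->0,2->1,2->3,2->4] -> levels [7 4 4 7 7]
Step 5: flows [0->2,1=2,3->2,4->2] -> levels [6 4 7 6 6]
Step 6: flows [2->0,2->1,2->3,2->4] -> levels [7 5 3 7 7]
Step 7: flows [0->2,1->2,3->2,4->2] -> levels [6 4 7 6 6]
  -> period-2 cycle (repeats step 5); tank 2 never drops to <=2
Tank 2 never reaches <=2 within 15 steps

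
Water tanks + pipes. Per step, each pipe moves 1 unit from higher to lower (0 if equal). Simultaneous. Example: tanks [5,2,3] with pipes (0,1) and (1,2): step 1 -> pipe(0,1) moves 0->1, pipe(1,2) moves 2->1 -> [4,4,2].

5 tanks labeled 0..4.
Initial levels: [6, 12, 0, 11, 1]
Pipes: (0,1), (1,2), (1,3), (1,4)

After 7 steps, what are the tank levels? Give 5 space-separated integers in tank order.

Answer: 6 4 6 8 6

Derivation:
Step 1: flows [1->0,1->2,1->3,1->4] -> levels [7 8 1 12 2]
Step 2: flows [1->0,1->2,3->1,1->4] -> levels [8 6 2 11 3]
Step 3: flows [0->1,1->2,3->1,1->4] -> levels [7 6 3 10 4]
Step 4: flows [0->1,1->2,3->1,1->4] -> levels [6 6 4 9 5]
Step 5: flows [0=1,1->2,3->1,1->4] -> levels [6 5 5 8 6]
Step 6: flows [0->1,1=2,3->1,4->1] -> levels [5 8 5 7 5]
Step 7: flows [1->0,1->2,1->3,1->4] -> levels [6 4 6 8 6]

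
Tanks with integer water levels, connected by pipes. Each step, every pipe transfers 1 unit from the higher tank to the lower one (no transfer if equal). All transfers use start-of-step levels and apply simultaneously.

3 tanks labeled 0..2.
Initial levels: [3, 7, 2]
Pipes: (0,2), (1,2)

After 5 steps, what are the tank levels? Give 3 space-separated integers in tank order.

Step 1: flows [0->2,1->2] -> levels [2 6 4]
Step 2: flows [2->0,1->2] -> levels [3 5 4]
Step 3: flows [2->0,1->2] -> levels [4 4 4]
Step 4: flows [0=2,1=2] -> levels [4 4 4]
  -> stable; steps 5..5 unchanged -> [4 4 4]

Answer: 4 4 4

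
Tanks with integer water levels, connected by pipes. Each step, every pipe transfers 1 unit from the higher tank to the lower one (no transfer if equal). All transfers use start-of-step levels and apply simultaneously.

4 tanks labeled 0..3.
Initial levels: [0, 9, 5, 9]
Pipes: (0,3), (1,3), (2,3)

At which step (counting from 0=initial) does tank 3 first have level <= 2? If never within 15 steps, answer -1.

Step 1: flows [3->0,1=3,3->2] -> levels [1 9 6 7]
Step 2: flows [3->0,1->3,3->2] -> levels [2 8 7 6]
Step 3: flows [3->0,1->3,2->3] -> levels [3 7 6 7]
Step 4: flows [3->0,1=3,3->2] -> levels [4 7 7 5]
Step 5: flows [3->0,1->3,2->3] -> levels [5 6 6 6]
Step 6: flows [3->0,1=3,2=3] -> levels [6 6 6 5]
Step 7: flows [0->3,1->3,2->3] -> levels [5 5 5 8]
Step 8: flows [3->0,3->1,3->2] -> levels [6 6 6 5]
  -> period-2 cycle (repeats step 6); tank 3 never drops to <=2
Tank 3 never reaches <=2 within 15 steps

Answer: -1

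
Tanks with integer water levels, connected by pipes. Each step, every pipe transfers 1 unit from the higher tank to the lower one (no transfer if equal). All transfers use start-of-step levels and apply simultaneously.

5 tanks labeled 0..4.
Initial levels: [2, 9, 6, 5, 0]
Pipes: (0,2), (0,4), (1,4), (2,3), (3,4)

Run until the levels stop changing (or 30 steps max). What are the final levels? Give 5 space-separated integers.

Step 1: flows [2->0,0->4,1->4,2->3,3->4] -> levels [2 8 4 5 3]
Step 2: flows [2->0,4->0,1->4,3->2,3->4] -> levels [4 7 4 3 4]
Step 3: flows [0=2,0=4,1->4,2->3,4->3] -> levels [4 6 3 5 4]
Step 4: flows [0->2,0=4,1->4,3->2,3->4] -> levels [3 5 5 3 6]
Step 5: flows [2->0,4->0,4->1,2->3,4->3] -> levels [5 6 3 5 3]
Step 6: flows [0->2,0->4,1->4,3->2,3->4] -> levels [3 5 5 3 6]
  -> period-2 cycle: step 6 state = step 4 state; never stabilizes
  -> state at step 30: (30-4) mod 2 = 0, same as step 4 -> [3 5 5 3 6]

Answer: 3 5 5 3 6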